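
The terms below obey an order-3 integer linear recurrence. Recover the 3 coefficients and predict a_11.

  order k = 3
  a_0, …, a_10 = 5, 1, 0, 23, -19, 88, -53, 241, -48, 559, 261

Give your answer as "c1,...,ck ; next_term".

-1,3,4 ; 1224

  a_3 = -1·0 + 3·1 + 4·5 = 23
  a_4 = -1·23 + 3·0 + 4·1 = -19
  a_5 = -1·-19 + 3·23 + 4·0 = 88
  a_6 = -1·88 + 3·-19 + 4·23 = -53
  a_7 = -1·-53 + 3·88 + 4·-19 = 241
  a_8 = -1·241 + 3·-53 + 4·88 = -48
  a_9 = -1·-48 + 3·241 + 4·-53 = 559
  a_10 = -1·559 + 3·-48 + 4·241 = 261
  a_11 = -1·261 + 3·559 + 4·-48 = 1224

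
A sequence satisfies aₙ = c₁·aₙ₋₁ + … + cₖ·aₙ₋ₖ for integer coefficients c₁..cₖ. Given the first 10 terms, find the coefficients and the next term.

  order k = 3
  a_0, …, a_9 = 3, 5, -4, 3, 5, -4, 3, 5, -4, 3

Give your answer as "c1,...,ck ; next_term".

0,0,1 ; 5

  a_3 = 0·-4 + 0·5 + 1·3 = 3
  a_4 = 0·3 + 0·-4 + 1·5 = 5
  a_5 = 0·5 + 0·3 + 1·-4 = -4
  a_6 = 0·-4 + 0·5 + 1·3 = 3
  a_7 = 0·3 + 0·-4 + 1·5 = 5
  a_8 = 0·5 + 0·3 + 1·-4 = -4
  a_9 = 0·-4 + 0·5 + 1·3 = 3
  a_10 = 0·3 + 0·-4 + 1·5 = 5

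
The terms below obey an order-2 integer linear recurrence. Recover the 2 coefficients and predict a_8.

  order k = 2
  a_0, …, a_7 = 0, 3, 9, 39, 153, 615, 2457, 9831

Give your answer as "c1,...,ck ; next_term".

  a_2 = 3·3 + 4·0 = 9
  a_3 = 3·9 + 4·3 = 39
  a_4 = 3·39 + 4·9 = 153
  a_5 = 3·153 + 4·39 = 615
  a_6 = 3·615 + 4·153 = 2457
  a_7 = 3·2457 + 4·615 = 9831
  a_8 = 3·9831 + 4·2457 = 39321

3,4 ; 39321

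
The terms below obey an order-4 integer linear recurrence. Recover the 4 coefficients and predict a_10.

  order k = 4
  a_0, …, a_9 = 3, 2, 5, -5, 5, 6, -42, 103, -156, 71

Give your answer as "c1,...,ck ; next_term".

  a_4 = -2·-5 + -1·5 + 3·2 + -2·3 = 5
  a_5 = -2·5 + -1·-5 + 3·5 + -2·2 = 6
  a_6 = -2·6 + -1·5 + 3·-5 + -2·5 = -42
  a_7 = -2·-42 + -1·6 + 3·5 + -2·-5 = 103
  a_8 = -2·103 + -1·-42 + 3·6 + -2·5 = -156
  a_9 = -2·-156 + -1·103 + 3·-42 + -2·6 = 71
  a_10 = -2·71 + -1·-156 + 3·103 + -2·-42 = 407

-2,-1,3,-2 ; 407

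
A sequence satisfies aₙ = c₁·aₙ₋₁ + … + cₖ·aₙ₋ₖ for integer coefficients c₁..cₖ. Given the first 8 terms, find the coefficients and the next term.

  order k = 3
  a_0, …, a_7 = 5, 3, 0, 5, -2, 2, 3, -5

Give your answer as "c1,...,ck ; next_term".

  a_3 = -1·0 + 0·3 + 1·5 = 5
  a_4 = -1·5 + 0·0 + 1·3 = -2
  a_5 = -1·-2 + 0·5 + 1·0 = 2
  a_6 = -1·2 + 0·-2 + 1·5 = 3
  a_7 = -1·3 + 0·2 + 1·-2 = -5
  a_8 = -1·-5 + 0·3 + 1·2 = 7

-1,0,1 ; 7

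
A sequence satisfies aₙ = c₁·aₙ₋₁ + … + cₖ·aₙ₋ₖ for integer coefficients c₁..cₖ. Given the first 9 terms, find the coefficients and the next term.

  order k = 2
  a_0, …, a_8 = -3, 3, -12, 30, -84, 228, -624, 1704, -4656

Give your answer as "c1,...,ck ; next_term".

-2,2 ; 12720

  a_2 = -2·3 + 2·-3 = -12
  a_3 = -2·-12 + 2·3 = 30
  a_4 = -2·30 + 2·-12 = -84
  a_5 = -2·-84 + 2·30 = 228
  a_6 = -2·228 + 2·-84 = -624
  a_7 = -2·-624 + 2·228 = 1704
  a_8 = -2·1704 + 2·-624 = -4656
  a_9 = -2·-4656 + 2·1704 = 12720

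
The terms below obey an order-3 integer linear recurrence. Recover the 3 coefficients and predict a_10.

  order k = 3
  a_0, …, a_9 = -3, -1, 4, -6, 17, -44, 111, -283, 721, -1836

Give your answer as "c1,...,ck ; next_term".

  a_3 = -2·4 + 1·-1 + -1·-3 = -6
  a_4 = -2·-6 + 1·4 + -1·-1 = 17
  a_5 = -2·17 + 1·-6 + -1·4 = -44
  a_6 = -2·-44 + 1·17 + -1·-6 = 111
  a_7 = -2·111 + 1·-44 + -1·17 = -283
  a_8 = -2·-283 + 1·111 + -1·-44 = 721
  a_9 = -2·721 + 1·-283 + -1·111 = -1836
  a_10 = -2·-1836 + 1·721 + -1·-283 = 4676

-2,1,-1 ; 4676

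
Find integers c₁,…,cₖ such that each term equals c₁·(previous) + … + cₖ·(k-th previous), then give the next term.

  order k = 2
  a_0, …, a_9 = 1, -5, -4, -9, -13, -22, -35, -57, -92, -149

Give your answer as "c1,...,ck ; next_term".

  a_2 = 1·-5 + 1·1 = -4
  a_3 = 1·-4 + 1·-5 = -9
  a_4 = 1·-9 + 1·-4 = -13
  a_5 = 1·-13 + 1·-9 = -22
  a_6 = 1·-22 + 1·-13 = -35
  a_7 = 1·-35 + 1·-22 = -57
  a_8 = 1·-57 + 1·-35 = -92
  a_9 = 1·-92 + 1·-57 = -149
  a_10 = 1·-149 + 1·-92 = -241

1,1 ; -241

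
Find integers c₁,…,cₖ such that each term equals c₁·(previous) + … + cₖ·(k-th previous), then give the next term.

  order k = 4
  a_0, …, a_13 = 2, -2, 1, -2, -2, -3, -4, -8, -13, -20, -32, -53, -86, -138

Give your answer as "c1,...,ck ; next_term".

1,0,1,1 ; -223

  a_4 = 1·-2 + 0·1 + 1·-2 + 1·2 = -2
  a_5 = 1·-2 + 0·-2 + 1·1 + 1·-2 = -3
  a_6 = 1·-3 + 0·-2 + 1·-2 + 1·1 = -4
  a_7 = 1·-4 + 0·-3 + 1·-2 + 1·-2 = -8
  a_8 = 1·-8 + 0·-4 + 1·-3 + 1·-2 = -13
  a_9 = 1·-13 + 0·-8 + 1·-4 + 1·-3 = -20
  a_10 = 1·-20 + 0·-13 + 1·-8 + 1·-4 = -32
  a_11 = 1·-32 + 0·-20 + 1·-13 + 1·-8 = -53
  a_12 = 1·-53 + 0·-32 + 1·-20 + 1·-13 = -86
  a_13 = 1·-86 + 0·-53 + 1·-32 + 1·-20 = -138
  a_14 = 1·-138 + 0·-86 + 1·-53 + 1·-32 = -223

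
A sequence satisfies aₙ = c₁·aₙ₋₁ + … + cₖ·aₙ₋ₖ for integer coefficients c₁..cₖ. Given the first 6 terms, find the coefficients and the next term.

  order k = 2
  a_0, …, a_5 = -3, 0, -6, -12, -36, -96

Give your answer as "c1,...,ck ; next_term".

2,2 ; -264

  a_2 = 2·0 + 2·-3 = -6
  a_3 = 2·-6 + 2·0 = -12
  a_4 = 2·-12 + 2·-6 = -36
  a_5 = 2·-36 + 2·-12 = -96
  a_6 = 2·-96 + 2·-36 = -264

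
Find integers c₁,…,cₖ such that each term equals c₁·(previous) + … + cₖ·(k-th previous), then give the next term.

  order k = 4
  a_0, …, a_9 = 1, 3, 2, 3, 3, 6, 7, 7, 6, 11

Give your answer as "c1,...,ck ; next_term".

  a_4 = 1·3 + -1·2 + 0·3 + 2·1 = 3
  a_5 = 1·3 + -1·3 + 0·2 + 2·3 = 6
  a_6 = 1·6 + -1·3 + 0·3 + 2·2 = 7
  a_7 = 1·7 + -1·6 + 0·3 + 2·3 = 7
  a_8 = 1·7 + -1·7 + 0·6 + 2·3 = 6
  a_9 = 1·6 + -1·7 + 0·7 + 2·6 = 11
  a_10 = 1·11 + -1·6 + 0·7 + 2·7 = 19

1,-1,0,2 ; 19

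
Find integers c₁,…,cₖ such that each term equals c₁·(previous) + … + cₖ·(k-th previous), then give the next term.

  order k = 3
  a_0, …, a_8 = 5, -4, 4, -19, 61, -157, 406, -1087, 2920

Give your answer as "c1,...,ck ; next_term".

  a_3 = -3·4 + -2·-4 + -3·5 = -19
  a_4 = -3·-19 + -2·4 + -3·-4 = 61
  a_5 = -3·61 + -2·-19 + -3·4 = -157
  a_6 = -3·-157 + -2·61 + -3·-19 = 406
  a_7 = -3·406 + -2·-157 + -3·61 = -1087
  a_8 = -3·-1087 + -2·406 + -3·-157 = 2920
  a_9 = -3·2920 + -2·-1087 + -3·406 = -7804

-3,-2,-3 ; -7804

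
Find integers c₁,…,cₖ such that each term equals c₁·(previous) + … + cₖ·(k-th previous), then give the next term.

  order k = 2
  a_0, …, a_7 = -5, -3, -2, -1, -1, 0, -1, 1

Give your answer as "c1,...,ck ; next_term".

  a_2 = -1·-3 + 1·-5 = -2
  a_3 = -1·-2 + 1·-3 = -1
  a_4 = -1·-1 + 1·-2 = -1
  a_5 = -1·-1 + 1·-1 = 0
  a_6 = -1·0 + 1·-1 = -1
  a_7 = -1·-1 + 1·0 = 1
  a_8 = -1·1 + 1·-1 = -2

-1,1 ; -2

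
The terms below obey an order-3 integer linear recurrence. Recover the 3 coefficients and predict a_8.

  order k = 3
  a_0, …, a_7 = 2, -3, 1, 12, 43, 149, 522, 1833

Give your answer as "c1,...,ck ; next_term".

  a_3 = 4·1 + -2·-3 + 1·2 = 12
  a_4 = 4·12 + -2·1 + 1·-3 = 43
  a_5 = 4·43 + -2·12 + 1·1 = 149
  a_6 = 4·149 + -2·43 + 1·12 = 522
  a_7 = 4·522 + -2·149 + 1·43 = 1833
  a_8 = 4·1833 + -2·522 + 1·149 = 6437

4,-2,1 ; 6437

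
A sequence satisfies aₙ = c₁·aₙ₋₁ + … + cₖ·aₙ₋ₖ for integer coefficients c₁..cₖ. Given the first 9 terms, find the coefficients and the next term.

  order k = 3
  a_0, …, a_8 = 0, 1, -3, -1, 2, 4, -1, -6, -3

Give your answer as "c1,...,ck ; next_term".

0,-1,-1 ; 7

  a_3 = 0·-3 + -1·1 + -1·0 = -1
  a_4 = 0·-1 + -1·-3 + -1·1 = 2
  a_5 = 0·2 + -1·-1 + -1·-3 = 4
  a_6 = 0·4 + -1·2 + -1·-1 = -1
  a_7 = 0·-1 + -1·4 + -1·2 = -6
  a_8 = 0·-6 + -1·-1 + -1·4 = -3
  a_9 = 0·-3 + -1·-6 + -1·-1 = 7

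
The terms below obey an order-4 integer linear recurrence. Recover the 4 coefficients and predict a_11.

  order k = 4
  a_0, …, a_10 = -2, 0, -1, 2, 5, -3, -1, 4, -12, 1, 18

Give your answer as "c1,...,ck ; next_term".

0,-1,1,-2 ; -21

  a_4 = 0·2 + -1·-1 + 1·0 + -2·-2 = 5
  a_5 = 0·5 + -1·2 + 1·-1 + -2·0 = -3
  a_6 = 0·-3 + -1·5 + 1·2 + -2·-1 = -1
  a_7 = 0·-1 + -1·-3 + 1·5 + -2·2 = 4
  a_8 = 0·4 + -1·-1 + 1·-3 + -2·5 = -12
  a_9 = 0·-12 + -1·4 + 1·-1 + -2·-3 = 1
  a_10 = 0·1 + -1·-12 + 1·4 + -2·-1 = 18
  a_11 = 0·18 + -1·1 + 1·-12 + -2·4 = -21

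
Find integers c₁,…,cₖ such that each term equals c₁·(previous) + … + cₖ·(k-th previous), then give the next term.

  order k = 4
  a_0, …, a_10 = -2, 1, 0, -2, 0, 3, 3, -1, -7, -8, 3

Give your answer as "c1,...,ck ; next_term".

1,-2,0,-1 ; 20

  a_4 = 1·-2 + -2·0 + 0·1 + -1·-2 = 0
  a_5 = 1·0 + -2·-2 + 0·0 + -1·1 = 3
  a_6 = 1·3 + -2·0 + 0·-2 + -1·0 = 3
  a_7 = 1·3 + -2·3 + 0·0 + -1·-2 = -1
  a_8 = 1·-1 + -2·3 + 0·3 + -1·0 = -7
  a_9 = 1·-7 + -2·-1 + 0·3 + -1·3 = -8
  a_10 = 1·-8 + -2·-7 + 0·-1 + -1·3 = 3
  a_11 = 1·3 + -2·-8 + 0·-7 + -1·-1 = 20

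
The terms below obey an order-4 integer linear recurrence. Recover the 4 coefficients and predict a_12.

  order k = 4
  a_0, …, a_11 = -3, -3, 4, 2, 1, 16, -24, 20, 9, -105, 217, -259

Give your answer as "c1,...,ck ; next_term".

  a_4 = -1·2 + 0·4 + 2·-3 + -3·-3 = 1
  a_5 = -1·1 + 0·2 + 2·4 + -3·-3 = 16
  a_6 = -1·16 + 0·1 + 2·2 + -3·4 = -24
  a_7 = -1·-24 + 0·16 + 2·1 + -3·2 = 20
  a_8 = -1·20 + 0·-24 + 2·16 + -3·1 = 9
  a_9 = -1·9 + 0·20 + 2·-24 + -3·16 = -105
  a_10 = -1·-105 + 0·9 + 2·20 + -3·-24 = 217
  a_11 = -1·217 + 0·-105 + 2·9 + -3·20 = -259
  a_12 = -1·-259 + 0·217 + 2·-105 + -3·9 = 22

-1,0,2,-3 ; 22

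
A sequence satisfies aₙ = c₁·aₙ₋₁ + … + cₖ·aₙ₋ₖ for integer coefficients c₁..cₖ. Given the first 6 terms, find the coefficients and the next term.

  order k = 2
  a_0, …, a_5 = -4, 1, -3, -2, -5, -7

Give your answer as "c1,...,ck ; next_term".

  a_2 = 1·1 + 1·-4 = -3
  a_3 = 1·-3 + 1·1 = -2
  a_4 = 1·-2 + 1·-3 = -5
  a_5 = 1·-5 + 1·-2 = -7
  a_6 = 1·-7 + 1·-5 = -12

1,1 ; -12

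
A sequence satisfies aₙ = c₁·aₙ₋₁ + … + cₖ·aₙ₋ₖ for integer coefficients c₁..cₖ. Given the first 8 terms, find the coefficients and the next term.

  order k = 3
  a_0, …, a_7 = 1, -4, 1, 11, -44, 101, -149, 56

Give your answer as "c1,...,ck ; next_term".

-3,-3,2 ; 481

  a_3 = -3·1 + -3·-4 + 2·1 = 11
  a_4 = -3·11 + -3·1 + 2·-4 = -44
  a_5 = -3·-44 + -3·11 + 2·1 = 101
  a_6 = -3·101 + -3·-44 + 2·11 = -149
  a_7 = -3·-149 + -3·101 + 2·-44 = 56
  a_8 = -3·56 + -3·-149 + 2·101 = 481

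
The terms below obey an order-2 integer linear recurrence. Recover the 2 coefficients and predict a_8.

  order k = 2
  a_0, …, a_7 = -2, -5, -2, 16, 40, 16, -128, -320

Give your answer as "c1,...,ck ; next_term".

2,-4 ; -128

  a_2 = 2·-5 + -4·-2 = -2
  a_3 = 2·-2 + -4·-5 = 16
  a_4 = 2·16 + -4·-2 = 40
  a_5 = 2·40 + -4·16 = 16
  a_6 = 2·16 + -4·40 = -128
  a_7 = 2·-128 + -4·16 = -320
  a_8 = 2·-320 + -4·-128 = -128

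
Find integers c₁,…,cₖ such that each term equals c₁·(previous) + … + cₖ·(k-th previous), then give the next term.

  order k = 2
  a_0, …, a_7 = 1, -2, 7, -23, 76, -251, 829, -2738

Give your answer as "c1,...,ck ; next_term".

-3,1 ; 9043

  a_2 = -3·-2 + 1·1 = 7
  a_3 = -3·7 + 1·-2 = -23
  a_4 = -3·-23 + 1·7 = 76
  a_5 = -3·76 + 1·-23 = -251
  a_6 = -3·-251 + 1·76 = 829
  a_7 = -3·829 + 1·-251 = -2738
  a_8 = -3·-2738 + 1·829 = 9043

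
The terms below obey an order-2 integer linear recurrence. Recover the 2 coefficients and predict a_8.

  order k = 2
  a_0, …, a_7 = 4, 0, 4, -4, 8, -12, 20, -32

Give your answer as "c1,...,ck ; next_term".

  a_2 = -1·0 + 1·4 = 4
  a_3 = -1·4 + 1·0 = -4
  a_4 = -1·-4 + 1·4 = 8
  a_5 = -1·8 + 1·-4 = -12
  a_6 = -1·-12 + 1·8 = 20
  a_7 = -1·20 + 1·-12 = -32
  a_8 = -1·-32 + 1·20 = 52

-1,1 ; 52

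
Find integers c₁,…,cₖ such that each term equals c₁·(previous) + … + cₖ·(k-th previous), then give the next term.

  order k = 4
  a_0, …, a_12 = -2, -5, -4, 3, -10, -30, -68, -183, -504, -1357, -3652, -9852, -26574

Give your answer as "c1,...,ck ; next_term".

  a_4 = 2·3 + 1·-4 + 2·-5 + 1·-2 = -10
  a_5 = 2·-10 + 1·3 + 2·-4 + 1·-5 = -30
  a_6 = 2·-30 + 1·-10 + 2·3 + 1·-4 = -68
  a_7 = 2·-68 + 1·-30 + 2·-10 + 1·3 = -183
  a_8 = 2·-183 + 1·-68 + 2·-30 + 1·-10 = -504
  a_9 = 2·-504 + 1·-183 + 2·-68 + 1·-30 = -1357
  a_10 = 2·-1357 + 1·-504 + 2·-183 + 1·-68 = -3652
  a_11 = 2·-3652 + 1·-1357 + 2·-504 + 1·-183 = -9852
  a_12 = 2·-9852 + 1·-3652 + 2·-1357 + 1·-504 = -26574
  a_13 = 2·-26574 + 1·-9852 + 2·-3652 + 1·-1357 = -71661

2,1,2,1 ; -71661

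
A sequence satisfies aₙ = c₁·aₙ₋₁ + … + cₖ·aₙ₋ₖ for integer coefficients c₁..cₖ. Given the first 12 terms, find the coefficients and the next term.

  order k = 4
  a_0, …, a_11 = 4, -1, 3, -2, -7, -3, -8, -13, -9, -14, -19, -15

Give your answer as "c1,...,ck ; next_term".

1,0,1,-1 ; -20

  a_4 = 1·-2 + 0·3 + 1·-1 + -1·4 = -7
  a_5 = 1·-7 + 0·-2 + 1·3 + -1·-1 = -3
  a_6 = 1·-3 + 0·-7 + 1·-2 + -1·3 = -8
  a_7 = 1·-8 + 0·-3 + 1·-7 + -1·-2 = -13
  a_8 = 1·-13 + 0·-8 + 1·-3 + -1·-7 = -9
  a_9 = 1·-9 + 0·-13 + 1·-8 + -1·-3 = -14
  a_10 = 1·-14 + 0·-9 + 1·-13 + -1·-8 = -19
  a_11 = 1·-19 + 0·-14 + 1·-9 + -1·-13 = -15
  a_12 = 1·-15 + 0·-19 + 1·-14 + -1·-9 = -20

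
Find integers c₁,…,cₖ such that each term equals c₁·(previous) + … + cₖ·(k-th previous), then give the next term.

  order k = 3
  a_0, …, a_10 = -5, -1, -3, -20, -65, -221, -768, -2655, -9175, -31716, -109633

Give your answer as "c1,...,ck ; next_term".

3,1,2 ; -378965

  a_3 = 3·-3 + 1·-1 + 2·-5 = -20
  a_4 = 3·-20 + 1·-3 + 2·-1 = -65
  a_5 = 3·-65 + 1·-20 + 2·-3 = -221
  a_6 = 3·-221 + 1·-65 + 2·-20 = -768
  a_7 = 3·-768 + 1·-221 + 2·-65 = -2655
  a_8 = 3·-2655 + 1·-768 + 2·-221 = -9175
  a_9 = 3·-9175 + 1·-2655 + 2·-768 = -31716
  a_10 = 3·-31716 + 1·-9175 + 2·-2655 = -109633
  a_11 = 3·-109633 + 1·-31716 + 2·-9175 = -378965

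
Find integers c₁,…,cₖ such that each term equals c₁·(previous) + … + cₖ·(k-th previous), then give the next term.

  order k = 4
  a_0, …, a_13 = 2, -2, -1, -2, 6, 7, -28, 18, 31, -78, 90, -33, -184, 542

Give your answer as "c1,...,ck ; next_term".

  a_4 = -2·-2 + -4·-1 + -3·-2 + -4·2 = 6
  a_5 = -2·6 + -4·-2 + -3·-1 + -4·-2 = 7
  a_6 = -2·7 + -4·6 + -3·-2 + -4·-1 = -28
  a_7 = -2·-28 + -4·7 + -3·6 + -4·-2 = 18
  a_8 = -2·18 + -4·-28 + -3·7 + -4·6 = 31
  a_9 = -2·31 + -4·18 + -3·-28 + -4·7 = -78
  a_10 = -2·-78 + -4·31 + -3·18 + -4·-28 = 90
  a_11 = -2·90 + -4·-78 + -3·31 + -4·18 = -33
  a_12 = -2·-33 + -4·90 + -3·-78 + -4·31 = -184
  a_13 = -2·-184 + -4·-33 + -3·90 + -4·-78 = 542
  a_14 = -2·542 + -4·-184 + -3·-33 + -4·90 = -609

-2,-4,-3,-4 ; -609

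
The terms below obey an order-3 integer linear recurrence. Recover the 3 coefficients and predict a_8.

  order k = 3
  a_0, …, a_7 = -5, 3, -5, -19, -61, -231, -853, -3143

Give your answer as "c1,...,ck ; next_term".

  a_3 = 3·-5 + 2·3 + 2·-5 = -19
  a_4 = 3·-19 + 2·-5 + 2·3 = -61
  a_5 = 3·-61 + 2·-19 + 2·-5 = -231
  a_6 = 3·-231 + 2·-61 + 2·-19 = -853
  a_7 = 3·-853 + 2·-231 + 2·-61 = -3143
  a_8 = 3·-3143 + 2·-853 + 2·-231 = -11597

3,2,2 ; -11597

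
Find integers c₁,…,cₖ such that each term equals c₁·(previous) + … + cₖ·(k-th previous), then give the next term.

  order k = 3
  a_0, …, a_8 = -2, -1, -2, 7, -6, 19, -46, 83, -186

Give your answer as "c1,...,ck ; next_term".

-1,1,-3 ; 407

  a_3 = -1·-2 + 1·-1 + -3·-2 = 7
  a_4 = -1·7 + 1·-2 + -3·-1 = -6
  a_5 = -1·-6 + 1·7 + -3·-2 = 19
  a_6 = -1·19 + 1·-6 + -3·7 = -46
  a_7 = -1·-46 + 1·19 + -3·-6 = 83
  a_8 = -1·83 + 1·-46 + -3·19 = -186
  a_9 = -1·-186 + 1·83 + -3·-46 = 407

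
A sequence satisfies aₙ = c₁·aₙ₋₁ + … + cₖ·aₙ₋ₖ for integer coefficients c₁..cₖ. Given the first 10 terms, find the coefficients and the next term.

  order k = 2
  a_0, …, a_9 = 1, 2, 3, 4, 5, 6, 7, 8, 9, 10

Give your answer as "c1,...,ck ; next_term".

2,-1 ; 11

  a_2 = 2·2 + -1·1 = 3
  a_3 = 2·3 + -1·2 = 4
  a_4 = 2·4 + -1·3 = 5
  a_5 = 2·5 + -1·4 = 6
  a_6 = 2·6 + -1·5 = 7
  a_7 = 2·7 + -1·6 = 8
  a_8 = 2·8 + -1·7 = 9
  a_9 = 2·9 + -1·8 = 10
  a_10 = 2·10 + -1·9 = 11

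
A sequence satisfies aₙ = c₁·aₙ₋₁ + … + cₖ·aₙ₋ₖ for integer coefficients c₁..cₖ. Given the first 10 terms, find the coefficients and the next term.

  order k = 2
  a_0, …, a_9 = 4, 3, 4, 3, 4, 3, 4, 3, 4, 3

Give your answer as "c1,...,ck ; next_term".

0,1 ; 4

  a_2 = 0·3 + 1·4 = 4
  a_3 = 0·4 + 1·3 = 3
  a_4 = 0·3 + 1·4 = 4
  a_5 = 0·4 + 1·3 = 3
  a_6 = 0·3 + 1·4 = 4
  a_7 = 0·4 + 1·3 = 3
  a_8 = 0·3 + 1·4 = 4
  a_9 = 0·4 + 1·3 = 3
  a_10 = 0·3 + 1·4 = 4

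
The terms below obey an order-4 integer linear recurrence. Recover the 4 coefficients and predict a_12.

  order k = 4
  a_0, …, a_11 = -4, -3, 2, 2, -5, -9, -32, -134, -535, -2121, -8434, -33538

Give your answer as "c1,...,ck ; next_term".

  a_4 = 3·2 + 3·2 + 3·-3 + 2·-4 = -5
  a_5 = 3·-5 + 3·2 + 3·2 + 2·-3 = -9
  a_6 = 3·-9 + 3·-5 + 3·2 + 2·2 = -32
  a_7 = 3·-32 + 3·-9 + 3·-5 + 2·2 = -134
  a_8 = 3·-134 + 3·-32 + 3·-9 + 2·-5 = -535
  a_9 = 3·-535 + 3·-134 + 3·-32 + 2·-9 = -2121
  a_10 = 3·-2121 + 3·-535 + 3·-134 + 2·-32 = -8434
  a_11 = 3·-8434 + 3·-2121 + 3·-535 + 2·-134 = -33538
  a_12 = 3·-33538 + 3·-8434 + 3·-2121 + 2·-535 = -133349

3,3,3,2 ; -133349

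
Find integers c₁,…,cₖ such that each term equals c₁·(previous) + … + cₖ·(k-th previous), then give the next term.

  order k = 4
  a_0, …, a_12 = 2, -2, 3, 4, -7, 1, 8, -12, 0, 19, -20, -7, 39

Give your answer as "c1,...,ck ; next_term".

0,-1,1,-1 ; -32

  a_4 = 0·4 + -1·3 + 1·-2 + -1·2 = -7
  a_5 = 0·-7 + -1·4 + 1·3 + -1·-2 = 1
  a_6 = 0·1 + -1·-7 + 1·4 + -1·3 = 8
  a_7 = 0·8 + -1·1 + 1·-7 + -1·4 = -12
  a_8 = 0·-12 + -1·8 + 1·1 + -1·-7 = 0
  a_9 = 0·0 + -1·-12 + 1·8 + -1·1 = 19
  a_10 = 0·19 + -1·0 + 1·-12 + -1·8 = -20
  a_11 = 0·-20 + -1·19 + 1·0 + -1·-12 = -7
  a_12 = 0·-7 + -1·-20 + 1·19 + -1·0 = 39
  a_13 = 0·39 + -1·-7 + 1·-20 + -1·19 = -32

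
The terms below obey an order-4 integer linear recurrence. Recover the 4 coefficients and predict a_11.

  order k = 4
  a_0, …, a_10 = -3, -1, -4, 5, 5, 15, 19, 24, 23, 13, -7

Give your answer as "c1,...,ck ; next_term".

1,1,-1,-1 ; -41

  a_4 = 1·5 + 1·-4 + -1·-1 + -1·-3 = 5
  a_5 = 1·5 + 1·5 + -1·-4 + -1·-1 = 15
  a_6 = 1·15 + 1·5 + -1·5 + -1·-4 = 19
  a_7 = 1·19 + 1·15 + -1·5 + -1·5 = 24
  a_8 = 1·24 + 1·19 + -1·15 + -1·5 = 23
  a_9 = 1·23 + 1·24 + -1·19 + -1·15 = 13
  a_10 = 1·13 + 1·23 + -1·24 + -1·19 = -7
  a_11 = 1·-7 + 1·13 + -1·23 + -1·24 = -41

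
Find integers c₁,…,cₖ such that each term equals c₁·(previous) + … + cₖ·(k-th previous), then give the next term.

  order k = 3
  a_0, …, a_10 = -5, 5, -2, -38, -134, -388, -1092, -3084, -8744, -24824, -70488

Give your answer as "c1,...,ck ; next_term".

4,-4,2 ; -200144

  a_3 = 4·-2 + -4·5 + 2·-5 = -38
  a_4 = 4·-38 + -4·-2 + 2·5 = -134
  a_5 = 4·-134 + -4·-38 + 2·-2 = -388
  a_6 = 4·-388 + -4·-134 + 2·-38 = -1092
  a_7 = 4·-1092 + -4·-388 + 2·-134 = -3084
  a_8 = 4·-3084 + -4·-1092 + 2·-388 = -8744
  a_9 = 4·-8744 + -4·-3084 + 2·-1092 = -24824
  a_10 = 4·-24824 + -4·-8744 + 2·-3084 = -70488
  a_11 = 4·-70488 + -4·-24824 + 2·-8744 = -200144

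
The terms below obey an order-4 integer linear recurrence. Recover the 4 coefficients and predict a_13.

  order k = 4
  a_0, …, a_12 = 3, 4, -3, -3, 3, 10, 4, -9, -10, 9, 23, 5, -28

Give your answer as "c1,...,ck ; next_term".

1,-1,0,1 ; -24

  a_4 = 1·-3 + -1·-3 + 0·4 + 1·3 = 3
  a_5 = 1·3 + -1·-3 + 0·-3 + 1·4 = 10
  a_6 = 1·10 + -1·3 + 0·-3 + 1·-3 = 4
  a_7 = 1·4 + -1·10 + 0·3 + 1·-3 = -9
  a_8 = 1·-9 + -1·4 + 0·10 + 1·3 = -10
  a_9 = 1·-10 + -1·-9 + 0·4 + 1·10 = 9
  a_10 = 1·9 + -1·-10 + 0·-9 + 1·4 = 23
  a_11 = 1·23 + -1·9 + 0·-10 + 1·-9 = 5
  a_12 = 1·5 + -1·23 + 0·9 + 1·-10 = -28
  a_13 = 1·-28 + -1·5 + 0·23 + 1·9 = -24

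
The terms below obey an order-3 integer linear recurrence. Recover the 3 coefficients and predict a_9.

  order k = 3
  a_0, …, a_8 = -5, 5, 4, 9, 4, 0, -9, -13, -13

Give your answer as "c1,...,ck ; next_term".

1,0,-1 ; -4

  a_3 = 1·4 + 0·5 + -1·-5 = 9
  a_4 = 1·9 + 0·4 + -1·5 = 4
  a_5 = 1·4 + 0·9 + -1·4 = 0
  a_6 = 1·0 + 0·4 + -1·9 = -9
  a_7 = 1·-9 + 0·0 + -1·4 = -13
  a_8 = 1·-13 + 0·-9 + -1·0 = -13
  a_9 = 1·-13 + 0·-13 + -1·-9 = -4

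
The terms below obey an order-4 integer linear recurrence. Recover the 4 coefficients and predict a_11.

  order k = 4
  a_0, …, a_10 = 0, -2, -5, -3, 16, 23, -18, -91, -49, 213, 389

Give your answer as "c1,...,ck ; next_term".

  a_4 = 0·-3 + -2·-5 + -3·-2 + -1·0 = 16
  a_5 = 0·16 + -2·-3 + -3·-5 + -1·-2 = 23
  a_6 = 0·23 + -2·16 + -3·-3 + -1·-5 = -18
  a_7 = 0·-18 + -2·23 + -3·16 + -1·-3 = -91
  a_8 = 0·-91 + -2·-18 + -3·23 + -1·16 = -49
  a_9 = 0·-49 + -2·-91 + -3·-18 + -1·23 = 213
  a_10 = 0·213 + -2·-49 + -3·-91 + -1·-18 = 389
  a_11 = 0·389 + -2·213 + -3·-49 + -1·-91 = -188

0,-2,-3,-1 ; -188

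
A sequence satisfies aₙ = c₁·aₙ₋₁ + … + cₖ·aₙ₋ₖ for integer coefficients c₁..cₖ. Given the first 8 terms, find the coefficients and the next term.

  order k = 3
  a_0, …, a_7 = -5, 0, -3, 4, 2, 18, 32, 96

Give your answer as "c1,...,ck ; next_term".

  a_3 = 2·-3 + 2·0 + -2·-5 = 4
  a_4 = 2·4 + 2·-3 + -2·0 = 2
  a_5 = 2·2 + 2·4 + -2·-3 = 18
  a_6 = 2·18 + 2·2 + -2·4 = 32
  a_7 = 2·32 + 2·18 + -2·2 = 96
  a_8 = 2·96 + 2·32 + -2·18 = 220

2,2,-2 ; 220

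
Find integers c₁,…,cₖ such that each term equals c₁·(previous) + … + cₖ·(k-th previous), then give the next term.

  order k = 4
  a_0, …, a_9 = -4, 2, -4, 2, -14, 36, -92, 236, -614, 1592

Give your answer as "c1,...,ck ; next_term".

-2,1,-1,1 ; -4126

  a_4 = -2·2 + 1·-4 + -1·2 + 1·-4 = -14
  a_5 = -2·-14 + 1·2 + -1·-4 + 1·2 = 36
  a_6 = -2·36 + 1·-14 + -1·2 + 1·-4 = -92
  a_7 = -2·-92 + 1·36 + -1·-14 + 1·2 = 236
  a_8 = -2·236 + 1·-92 + -1·36 + 1·-14 = -614
  a_9 = -2·-614 + 1·236 + -1·-92 + 1·36 = 1592
  a_10 = -2·1592 + 1·-614 + -1·236 + 1·-92 = -4126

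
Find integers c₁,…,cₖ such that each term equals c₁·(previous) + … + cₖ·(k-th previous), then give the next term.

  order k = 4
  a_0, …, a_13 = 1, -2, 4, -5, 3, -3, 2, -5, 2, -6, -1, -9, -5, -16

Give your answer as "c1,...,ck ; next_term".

  a_4 = 0·-5 + 1·4 + 1·-2 + 1·1 = 3
  a_5 = 0·3 + 1·-5 + 1·4 + 1·-2 = -3
  a_6 = 0·-3 + 1·3 + 1·-5 + 1·4 = 2
  a_7 = 0·2 + 1·-3 + 1·3 + 1·-5 = -5
  a_8 = 0·-5 + 1·2 + 1·-3 + 1·3 = 2
  a_9 = 0·2 + 1·-5 + 1·2 + 1·-3 = -6
  a_10 = 0·-6 + 1·2 + 1·-5 + 1·2 = -1
  a_11 = 0·-1 + 1·-6 + 1·2 + 1·-5 = -9
  a_12 = 0·-9 + 1·-1 + 1·-6 + 1·2 = -5
  a_13 = 0·-5 + 1·-9 + 1·-1 + 1·-6 = -16
  a_14 = 0·-16 + 1·-5 + 1·-9 + 1·-1 = -15

0,1,1,1 ; -15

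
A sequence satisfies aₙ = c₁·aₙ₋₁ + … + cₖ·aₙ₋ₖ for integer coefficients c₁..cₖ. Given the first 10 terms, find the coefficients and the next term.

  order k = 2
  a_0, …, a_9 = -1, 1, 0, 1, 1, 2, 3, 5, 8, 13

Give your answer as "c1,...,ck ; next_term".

1,1 ; 21

  a_2 = 1·1 + 1·-1 = 0
  a_3 = 1·0 + 1·1 = 1
  a_4 = 1·1 + 1·0 = 1
  a_5 = 1·1 + 1·1 = 2
  a_6 = 1·2 + 1·1 = 3
  a_7 = 1·3 + 1·2 = 5
  a_8 = 1·5 + 1·3 = 8
  a_9 = 1·8 + 1·5 = 13
  a_10 = 1·13 + 1·8 = 21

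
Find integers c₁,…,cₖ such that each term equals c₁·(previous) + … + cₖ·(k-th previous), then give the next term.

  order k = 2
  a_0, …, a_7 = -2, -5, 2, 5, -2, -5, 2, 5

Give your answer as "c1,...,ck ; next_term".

0,-1 ; -2

  a_2 = 0·-5 + -1·-2 = 2
  a_3 = 0·2 + -1·-5 = 5
  a_4 = 0·5 + -1·2 = -2
  a_5 = 0·-2 + -1·5 = -5
  a_6 = 0·-5 + -1·-2 = 2
  a_7 = 0·2 + -1·-5 = 5
  a_8 = 0·5 + -1·2 = -2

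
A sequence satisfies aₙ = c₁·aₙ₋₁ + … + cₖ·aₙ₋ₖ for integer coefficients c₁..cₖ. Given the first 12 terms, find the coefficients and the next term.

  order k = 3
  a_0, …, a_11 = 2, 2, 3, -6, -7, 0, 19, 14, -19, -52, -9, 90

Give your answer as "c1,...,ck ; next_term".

  a_3 = 0·3 + -1·2 + -2·2 = -6
  a_4 = 0·-6 + -1·3 + -2·2 = -7
  a_5 = 0·-7 + -1·-6 + -2·3 = 0
  a_6 = 0·0 + -1·-7 + -2·-6 = 19
  a_7 = 0·19 + -1·0 + -2·-7 = 14
  a_8 = 0·14 + -1·19 + -2·0 = -19
  a_9 = 0·-19 + -1·14 + -2·19 = -52
  a_10 = 0·-52 + -1·-19 + -2·14 = -9
  a_11 = 0·-9 + -1·-52 + -2·-19 = 90
  a_12 = 0·90 + -1·-9 + -2·-52 = 113

0,-1,-2 ; 113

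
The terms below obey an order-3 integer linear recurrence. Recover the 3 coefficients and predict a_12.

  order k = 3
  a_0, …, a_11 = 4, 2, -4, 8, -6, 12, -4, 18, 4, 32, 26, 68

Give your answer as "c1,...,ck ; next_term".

0,2,1 ; 84

  a_3 = 0·-4 + 2·2 + 1·4 = 8
  a_4 = 0·8 + 2·-4 + 1·2 = -6
  a_5 = 0·-6 + 2·8 + 1·-4 = 12
  a_6 = 0·12 + 2·-6 + 1·8 = -4
  a_7 = 0·-4 + 2·12 + 1·-6 = 18
  a_8 = 0·18 + 2·-4 + 1·12 = 4
  a_9 = 0·4 + 2·18 + 1·-4 = 32
  a_10 = 0·32 + 2·4 + 1·18 = 26
  a_11 = 0·26 + 2·32 + 1·4 = 68
  a_12 = 0·68 + 2·26 + 1·32 = 84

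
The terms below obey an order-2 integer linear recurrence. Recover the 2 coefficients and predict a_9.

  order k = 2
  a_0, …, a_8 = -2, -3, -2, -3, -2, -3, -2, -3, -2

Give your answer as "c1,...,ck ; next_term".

0,1 ; -3

  a_2 = 0·-3 + 1·-2 = -2
  a_3 = 0·-2 + 1·-3 = -3
  a_4 = 0·-3 + 1·-2 = -2
  a_5 = 0·-2 + 1·-3 = -3
  a_6 = 0·-3 + 1·-2 = -2
  a_7 = 0·-2 + 1·-3 = -3
  a_8 = 0·-3 + 1·-2 = -2
  a_9 = 0·-2 + 1·-3 = -3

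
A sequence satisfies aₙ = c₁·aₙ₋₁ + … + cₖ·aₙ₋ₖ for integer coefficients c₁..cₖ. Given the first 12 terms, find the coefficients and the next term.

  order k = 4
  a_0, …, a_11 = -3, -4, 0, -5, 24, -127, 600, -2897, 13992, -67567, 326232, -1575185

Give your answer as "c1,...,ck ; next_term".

-4,3,-4,4 ; 7605672

  a_4 = -4·-5 + 3·0 + -4·-4 + 4·-3 = 24
  a_5 = -4·24 + 3·-5 + -4·0 + 4·-4 = -127
  a_6 = -4·-127 + 3·24 + -4·-5 + 4·0 = 600
  a_7 = -4·600 + 3·-127 + -4·24 + 4·-5 = -2897
  a_8 = -4·-2897 + 3·600 + -4·-127 + 4·24 = 13992
  a_9 = -4·13992 + 3·-2897 + -4·600 + 4·-127 = -67567
  a_10 = -4·-67567 + 3·13992 + -4·-2897 + 4·600 = 326232
  a_11 = -4·326232 + 3·-67567 + -4·13992 + 4·-2897 = -1575185
  a_12 = -4·-1575185 + 3·326232 + -4·-67567 + 4·13992 = 7605672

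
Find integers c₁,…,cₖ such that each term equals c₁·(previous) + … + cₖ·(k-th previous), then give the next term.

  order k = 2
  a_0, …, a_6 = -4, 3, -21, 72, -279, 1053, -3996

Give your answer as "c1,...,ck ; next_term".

-3,3 ; 15147

  a_2 = -3·3 + 3·-4 = -21
  a_3 = -3·-21 + 3·3 = 72
  a_4 = -3·72 + 3·-21 = -279
  a_5 = -3·-279 + 3·72 = 1053
  a_6 = -3·1053 + 3·-279 = -3996
  a_7 = -3·-3996 + 3·1053 = 15147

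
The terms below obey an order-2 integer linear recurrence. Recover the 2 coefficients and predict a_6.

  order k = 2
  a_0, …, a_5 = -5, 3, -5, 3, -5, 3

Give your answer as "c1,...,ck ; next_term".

  a_2 = 0·3 + 1·-5 = -5
  a_3 = 0·-5 + 1·3 = 3
  a_4 = 0·3 + 1·-5 = -5
  a_5 = 0·-5 + 1·3 = 3
  a_6 = 0·3 + 1·-5 = -5

0,1 ; -5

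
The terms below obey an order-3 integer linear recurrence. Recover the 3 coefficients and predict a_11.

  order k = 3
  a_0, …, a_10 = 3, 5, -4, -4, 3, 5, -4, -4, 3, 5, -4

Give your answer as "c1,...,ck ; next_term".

-1,-1,-1 ; -4

  a_3 = -1·-4 + -1·5 + -1·3 = -4
  a_4 = -1·-4 + -1·-4 + -1·5 = 3
  a_5 = -1·3 + -1·-4 + -1·-4 = 5
  a_6 = -1·5 + -1·3 + -1·-4 = -4
  a_7 = -1·-4 + -1·5 + -1·3 = -4
  a_8 = -1·-4 + -1·-4 + -1·5 = 3
  a_9 = -1·3 + -1·-4 + -1·-4 = 5
  a_10 = -1·5 + -1·3 + -1·-4 = -4
  a_11 = -1·-4 + -1·5 + -1·3 = -4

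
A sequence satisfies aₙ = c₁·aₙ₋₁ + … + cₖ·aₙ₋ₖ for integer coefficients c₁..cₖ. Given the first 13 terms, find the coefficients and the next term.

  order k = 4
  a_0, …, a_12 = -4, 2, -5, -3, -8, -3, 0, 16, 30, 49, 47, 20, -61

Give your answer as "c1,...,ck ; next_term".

  a_4 = 1·-3 + 1·-5 + -2·2 + -1·-4 = -8
  a_5 = 1·-8 + 1·-3 + -2·-5 + -1·2 = -3
  a_6 = 1·-3 + 1·-8 + -2·-3 + -1·-5 = 0
  a_7 = 1·0 + 1·-3 + -2·-8 + -1·-3 = 16
  a_8 = 1·16 + 1·0 + -2·-3 + -1·-8 = 30
  a_9 = 1·30 + 1·16 + -2·0 + -1·-3 = 49
  a_10 = 1·49 + 1·30 + -2·16 + -1·0 = 47
  a_11 = 1·47 + 1·49 + -2·30 + -1·16 = 20
  a_12 = 1·20 + 1·47 + -2·49 + -1·30 = -61
  a_13 = 1·-61 + 1·20 + -2·47 + -1·49 = -184

1,1,-2,-1 ; -184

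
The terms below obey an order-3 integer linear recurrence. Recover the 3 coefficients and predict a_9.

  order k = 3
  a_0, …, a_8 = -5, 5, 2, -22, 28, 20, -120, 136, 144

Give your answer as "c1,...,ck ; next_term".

-1,-2,2 ; -656

  a_3 = -1·2 + -2·5 + 2·-5 = -22
  a_4 = -1·-22 + -2·2 + 2·5 = 28
  a_5 = -1·28 + -2·-22 + 2·2 = 20
  a_6 = -1·20 + -2·28 + 2·-22 = -120
  a_7 = -1·-120 + -2·20 + 2·28 = 136
  a_8 = -1·136 + -2·-120 + 2·20 = 144
  a_9 = -1·144 + -2·136 + 2·-120 = -656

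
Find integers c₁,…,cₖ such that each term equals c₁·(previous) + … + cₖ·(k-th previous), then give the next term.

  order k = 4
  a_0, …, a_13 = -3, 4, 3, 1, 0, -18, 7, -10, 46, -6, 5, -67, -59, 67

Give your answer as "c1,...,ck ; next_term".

-1,0,-2,-3 ; 52

  a_4 = -1·1 + 0·3 + -2·4 + -3·-3 = 0
  a_5 = -1·0 + 0·1 + -2·3 + -3·4 = -18
  a_6 = -1·-18 + 0·0 + -2·1 + -3·3 = 7
  a_7 = -1·7 + 0·-18 + -2·0 + -3·1 = -10
  a_8 = -1·-10 + 0·7 + -2·-18 + -3·0 = 46
  a_9 = -1·46 + 0·-10 + -2·7 + -3·-18 = -6
  a_10 = -1·-6 + 0·46 + -2·-10 + -3·7 = 5
  a_11 = -1·5 + 0·-6 + -2·46 + -3·-10 = -67
  a_12 = -1·-67 + 0·5 + -2·-6 + -3·46 = -59
  a_13 = -1·-59 + 0·-67 + -2·5 + -3·-6 = 67
  a_14 = -1·67 + 0·-59 + -2·-67 + -3·5 = 52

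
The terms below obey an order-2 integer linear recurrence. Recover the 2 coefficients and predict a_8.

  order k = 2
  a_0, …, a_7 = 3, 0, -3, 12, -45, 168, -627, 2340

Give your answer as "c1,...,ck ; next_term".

-4,-1 ; -8733

  a_2 = -4·0 + -1·3 = -3
  a_3 = -4·-3 + -1·0 = 12
  a_4 = -4·12 + -1·-3 = -45
  a_5 = -4·-45 + -1·12 = 168
  a_6 = -4·168 + -1·-45 = -627
  a_7 = -4·-627 + -1·168 = 2340
  a_8 = -4·2340 + -1·-627 = -8733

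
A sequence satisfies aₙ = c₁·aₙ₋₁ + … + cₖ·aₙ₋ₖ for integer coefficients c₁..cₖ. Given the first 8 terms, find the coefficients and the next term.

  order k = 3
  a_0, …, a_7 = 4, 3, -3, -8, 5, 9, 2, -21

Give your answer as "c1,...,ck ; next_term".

  a_3 = -1·-3 + -1·3 + -2·4 = -8
  a_4 = -1·-8 + -1·-3 + -2·3 = 5
  a_5 = -1·5 + -1·-8 + -2·-3 = 9
  a_6 = -1·9 + -1·5 + -2·-8 = 2
  a_7 = -1·2 + -1·9 + -2·5 = -21
  a_8 = -1·-21 + -1·2 + -2·9 = 1

-1,-1,-2 ; 1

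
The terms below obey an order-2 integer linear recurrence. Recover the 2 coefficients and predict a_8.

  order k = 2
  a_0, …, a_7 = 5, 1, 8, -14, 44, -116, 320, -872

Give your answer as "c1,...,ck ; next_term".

  a_2 = -2·1 + 2·5 = 8
  a_3 = -2·8 + 2·1 = -14
  a_4 = -2·-14 + 2·8 = 44
  a_5 = -2·44 + 2·-14 = -116
  a_6 = -2·-116 + 2·44 = 320
  a_7 = -2·320 + 2·-116 = -872
  a_8 = -2·-872 + 2·320 = 2384

-2,2 ; 2384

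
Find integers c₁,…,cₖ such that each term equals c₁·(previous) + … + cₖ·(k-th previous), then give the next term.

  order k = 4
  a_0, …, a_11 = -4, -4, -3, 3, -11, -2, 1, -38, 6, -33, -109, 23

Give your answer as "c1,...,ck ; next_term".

  a_4 = 0·3 + 1·-3 + 3·-4 + -1·-4 = -11
  a_5 = 0·-11 + 1·3 + 3·-3 + -1·-4 = -2
  a_6 = 0·-2 + 1·-11 + 3·3 + -1·-3 = 1
  a_7 = 0·1 + 1·-2 + 3·-11 + -1·3 = -38
  a_8 = 0·-38 + 1·1 + 3·-2 + -1·-11 = 6
  a_9 = 0·6 + 1·-38 + 3·1 + -1·-2 = -33
  a_10 = 0·-33 + 1·6 + 3·-38 + -1·1 = -109
  a_11 = 0·-109 + 1·-33 + 3·6 + -1·-38 = 23
  a_12 = 0·23 + 1·-109 + 3·-33 + -1·6 = -214

0,1,3,-1 ; -214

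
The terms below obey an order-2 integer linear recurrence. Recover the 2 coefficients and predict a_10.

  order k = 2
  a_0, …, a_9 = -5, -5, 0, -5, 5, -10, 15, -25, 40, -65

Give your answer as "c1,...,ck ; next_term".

-1,1 ; 105

  a_2 = -1·-5 + 1·-5 = 0
  a_3 = -1·0 + 1·-5 = -5
  a_4 = -1·-5 + 1·0 = 5
  a_5 = -1·5 + 1·-5 = -10
  a_6 = -1·-10 + 1·5 = 15
  a_7 = -1·15 + 1·-10 = -25
  a_8 = -1·-25 + 1·15 = 40
  a_9 = -1·40 + 1·-25 = -65
  a_10 = -1·-65 + 1·40 = 105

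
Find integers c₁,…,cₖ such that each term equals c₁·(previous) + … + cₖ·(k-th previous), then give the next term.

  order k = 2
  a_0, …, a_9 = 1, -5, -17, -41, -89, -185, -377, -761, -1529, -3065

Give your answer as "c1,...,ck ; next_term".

  a_2 = 3·-5 + -2·1 = -17
  a_3 = 3·-17 + -2·-5 = -41
  a_4 = 3·-41 + -2·-17 = -89
  a_5 = 3·-89 + -2·-41 = -185
  a_6 = 3·-185 + -2·-89 = -377
  a_7 = 3·-377 + -2·-185 = -761
  a_8 = 3·-761 + -2·-377 = -1529
  a_9 = 3·-1529 + -2·-761 = -3065
  a_10 = 3·-3065 + -2·-1529 = -6137

3,-2 ; -6137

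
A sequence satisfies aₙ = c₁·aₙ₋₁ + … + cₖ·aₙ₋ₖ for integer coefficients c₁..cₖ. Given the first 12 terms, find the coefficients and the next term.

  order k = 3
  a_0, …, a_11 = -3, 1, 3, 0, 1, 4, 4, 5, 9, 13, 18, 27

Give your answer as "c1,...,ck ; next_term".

  a_3 = 1·3 + 0·1 + 1·-3 = 0
  a_4 = 1·0 + 0·3 + 1·1 = 1
  a_5 = 1·1 + 0·0 + 1·3 = 4
  a_6 = 1·4 + 0·1 + 1·0 = 4
  a_7 = 1·4 + 0·4 + 1·1 = 5
  a_8 = 1·5 + 0·4 + 1·4 = 9
  a_9 = 1·9 + 0·5 + 1·4 = 13
  a_10 = 1·13 + 0·9 + 1·5 = 18
  a_11 = 1·18 + 0·13 + 1·9 = 27
  a_12 = 1·27 + 0·18 + 1·13 = 40

1,0,1 ; 40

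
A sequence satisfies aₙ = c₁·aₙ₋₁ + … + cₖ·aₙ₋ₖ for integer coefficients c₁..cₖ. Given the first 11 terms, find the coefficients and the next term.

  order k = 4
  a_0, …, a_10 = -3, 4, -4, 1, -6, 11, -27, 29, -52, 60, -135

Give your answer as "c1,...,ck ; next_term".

  a_4 = -1·1 + 1·-4 + 2·4 + 3·-3 = -6
  a_5 = -1·-6 + 1·1 + 2·-4 + 3·4 = 11
  a_6 = -1·11 + 1·-6 + 2·1 + 3·-4 = -27
  a_7 = -1·-27 + 1·11 + 2·-6 + 3·1 = 29
  a_8 = -1·29 + 1·-27 + 2·11 + 3·-6 = -52
  a_9 = -1·-52 + 1·29 + 2·-27 + 3·11 = 60
  a_10 = -1·60 + 1·-52 + 2·29 + 3·-27 = -135
  a_11 = -1·-135 + 1·60 + 2·-52 + 3·29 = 178

-1,1,2,3 ; 178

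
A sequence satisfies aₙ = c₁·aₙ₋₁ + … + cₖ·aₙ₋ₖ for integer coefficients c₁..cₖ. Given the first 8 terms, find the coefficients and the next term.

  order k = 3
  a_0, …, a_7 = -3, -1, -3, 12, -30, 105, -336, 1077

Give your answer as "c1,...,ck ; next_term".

  a_3 = -2·-3 + 3·-1 + -3·-3 = 12
  a_4 = -2·12 + 3·-3 + -3·-1 = -30
  a_5 = -2·-30 + 3·12 + -3·-3 = 105
  a_6 = -2·105 + 3·-30 + -3·12 = -336
  a_7 = -2·-336 + 3·105 + -3·-30 = 1077
  a_8 = -2·1077 + 3·-336 + -3·105 = -3477

-2,3,-3 ; -3477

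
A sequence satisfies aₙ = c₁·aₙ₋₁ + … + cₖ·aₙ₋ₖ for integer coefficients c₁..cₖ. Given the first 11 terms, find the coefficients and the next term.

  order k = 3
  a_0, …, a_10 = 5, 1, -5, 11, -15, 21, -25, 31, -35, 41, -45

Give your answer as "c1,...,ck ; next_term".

-1,1,1 ; 51

  a_3 = -1·-5 + 1·1 + 1·5 = 11
  a_4 = -1·11 + 1·-5 + 1·1 = -15
  a_5 = -1·-15 + 1·11 + 1·-5 = 21
  a_6 = -1·21 + 1·-15 + 1·11 = -25
  a_7 = -1·-25 + 1·21 + 1·-15 = 31
  a_8 = -1·31 + 1·-25 + 1·21 = -35
  a_9 = -1·-35 + 1·31 + 1·-25 = 41
  a_10 = -1·41 + 1·-35 + 1·31 = -45
  a_11 = -1·-45 + 1·41 + 1·-35 = 51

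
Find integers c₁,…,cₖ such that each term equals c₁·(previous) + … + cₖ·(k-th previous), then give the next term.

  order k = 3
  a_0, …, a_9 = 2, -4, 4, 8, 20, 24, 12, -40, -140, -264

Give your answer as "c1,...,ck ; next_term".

  a_3 = 2·4 + -1·-4 + -2·2 = 8
  a_4 = 2·8 + -1·4 + -2·-4 = 20
  a_5 = 2·20 + -1·8 + -2·4 = 24
  a_6 = 2·24 + -1·20 + -2·8 = 12
  a_7 = 2·12 + -1·24 + -2·20 = -40
  a_8 = 2·-40 + -1·12 + -2·24 = -140
  a_9 = 2·-140 + -1·-40 + -2·12 = -264
  a_10 = 2·-264 + -1·-140 + -2·-40 = -308

2,-1,-2 ; -308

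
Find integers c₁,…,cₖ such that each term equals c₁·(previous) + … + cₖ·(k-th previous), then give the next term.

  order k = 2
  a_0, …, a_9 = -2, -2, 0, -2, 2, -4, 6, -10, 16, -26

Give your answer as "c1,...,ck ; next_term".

-1,1 ; 42

  a_2 = -1·-2 + 1·-2 = 0
  a_3 = -1·0 + 1·-2 = -2
  a_4 = -1·-2 + 1·0 = 2
  a_5 = -1·2 + 1·-2 = -4
  a_6 = -1·-4 + 1·2 = 6
  a_7 = -1·6 + 1·-4 = -10
  a_8 = -1·-10 + 1·6 = 16
  a_9 = -1·16 + 1·-10 = -26
  a_10 = -1·-26 + 1·16 = 42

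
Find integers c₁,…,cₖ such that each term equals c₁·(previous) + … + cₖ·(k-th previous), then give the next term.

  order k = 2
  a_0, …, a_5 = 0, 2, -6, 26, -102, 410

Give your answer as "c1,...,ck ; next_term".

-3,4 ; -1638

  a_2 = -3·2 + 4·0 = -6
  a_3 = -3·-6 + 4·2 = 26
  a_4 = -3·26 + 4·-6 = -102
  a_5 = -3·-102 + 4·26 = 410
  a_6 = -3·410 + 4·-102 = -1638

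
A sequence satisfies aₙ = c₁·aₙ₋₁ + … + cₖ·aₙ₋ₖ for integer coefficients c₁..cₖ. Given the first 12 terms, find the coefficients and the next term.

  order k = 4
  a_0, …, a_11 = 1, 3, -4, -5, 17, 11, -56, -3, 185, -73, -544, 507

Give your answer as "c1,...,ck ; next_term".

  a_4 = 0·-5 + -2·-4 + 2·3 + 3·1 = 17
  a_5 = 0·17 + -2·-5 + 2·-4 + 3·3 = 11
  a_6 = 0·11 + -2·17 + 2·-5 + 3·-4 = -56
  a_7 = 0·-56 + -2·11 + 2·17 + 3·-5 = -3
  a_8 = 0·-3 + -2·-56 + 2·11 + 3·17 = 185
  a_9 = 0·185 + -2·-3 + 2·-56 + 3·11 = -73
  a_10 = 0·-73 + -2·185 + 2·-3 + 3·-56 = -544
  a_11 = 0·-544 + -2·-73 + 2·185 + 3·-3 = 507
  a_12 = 0·507 + -2·-544 + 2·-73 + 3·185 = 1497

0,-2,2,3 ; 1497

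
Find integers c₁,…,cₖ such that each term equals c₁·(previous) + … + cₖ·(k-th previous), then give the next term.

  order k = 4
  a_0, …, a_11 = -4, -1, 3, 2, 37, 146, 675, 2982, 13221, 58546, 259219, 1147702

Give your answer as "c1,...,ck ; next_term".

4,3,-4,-4 ; 5081397

  a_4 = 4·2 + 3·3 + -4·-1 + -4·-4 = 37
  a_5 = 4·37 + 3·2 + -4·3 + -4·-1 = 146
  a_6 = 4·146 + 3·37 + -4·2 + -4·3 = 675
  a_7 = 4·675 + 3·146 + -4·37 + -4·2 = 2982
  a_8 = 4·2982 + 3·675 + -4·146 + -4·37 = 13221
  a_9 = 4·13221 + 3·2982 + -4·675 + -4·146 = 58546
  a_10 = 4·58546 + 3·13221 + -4·2982 + -4·675 = 259219
  a_11 = 4·259219 + 3·58546 + -4·13221 + -4·2982 = 1147702
  a_12 = 4·1147702 + 3·259219 + -4·58546 + -4·13221 = 5081397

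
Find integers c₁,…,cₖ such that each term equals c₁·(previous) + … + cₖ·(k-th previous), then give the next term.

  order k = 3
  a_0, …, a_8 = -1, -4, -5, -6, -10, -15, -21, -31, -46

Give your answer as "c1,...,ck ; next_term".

  a_3 = 1·-5 + 0·-4 + 1·-1 = -6
  a_4 = 1·-6 + 0·-5 + 1·-4 = -10
  a_5 = 1·-10 + 0·-6 + 1·-5 = -15
  a_6 = 1·-15 + 0·-10 + 1·-6 = -21
  a_7 = 1·-21 + 0·-15 + 1·-10 = -31
  a_8 = 1·-31 + 0·-21 + 1·-15 = -46
  a_9 = 1·-46 + 0·-31 + 1·-21 = -67

1,0,1 ; -67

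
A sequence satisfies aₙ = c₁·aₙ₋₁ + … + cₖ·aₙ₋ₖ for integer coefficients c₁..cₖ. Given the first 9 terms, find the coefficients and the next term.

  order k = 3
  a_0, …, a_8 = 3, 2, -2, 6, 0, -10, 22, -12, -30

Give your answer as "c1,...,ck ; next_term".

-1,-1,2 ; 86

  a_3 = -1·-2 + -1·2 + 2·3 = 6
  a_4 = -1·6 + -1·-2 + 2·2 = 0
  a_5 = -1·0 + -1·6 + 2·-2 = -10
  a_6 = -1·-10 + -1·0 + 2·6 = 22
  a_7 = -1·22 + -1·-10 + 2·0 = -12
  a_8 = -1·-12 + -1·22 + 2·-10 = -30
  a_9 = -1·-30 + -1·-12 + 2·22 = 86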